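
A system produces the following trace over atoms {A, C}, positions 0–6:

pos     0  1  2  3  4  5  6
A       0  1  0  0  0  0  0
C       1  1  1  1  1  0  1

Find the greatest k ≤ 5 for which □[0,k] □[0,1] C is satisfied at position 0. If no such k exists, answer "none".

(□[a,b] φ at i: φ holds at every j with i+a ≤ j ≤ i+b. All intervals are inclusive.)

3

□[0,1] C must hold from j=0 onward; find where it first fails.
  j=0: holds
  j=1: holds
  j=2: holds
  j=3: holds
  j=4: fails
Holds on [0,3], so largest k = 3.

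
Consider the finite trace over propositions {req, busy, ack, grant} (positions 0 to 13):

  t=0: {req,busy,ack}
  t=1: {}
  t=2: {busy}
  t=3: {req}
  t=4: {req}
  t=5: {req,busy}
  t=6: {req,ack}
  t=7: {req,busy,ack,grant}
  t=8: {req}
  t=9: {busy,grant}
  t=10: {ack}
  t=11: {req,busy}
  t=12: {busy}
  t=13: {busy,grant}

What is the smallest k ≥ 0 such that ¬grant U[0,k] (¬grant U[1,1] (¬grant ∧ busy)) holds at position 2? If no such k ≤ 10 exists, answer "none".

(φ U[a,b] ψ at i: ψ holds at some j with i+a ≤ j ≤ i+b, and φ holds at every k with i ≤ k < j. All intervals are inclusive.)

2

Need earliest j ≥ 2 with (¬grant U[1,1] (¬grant ∧ busy)), and ¬grant at every k in [2,j-1].
  j=2: rhs fails.
  j=3: rhs fails.
  j=4: rhs holds; lhs holds on [2,3]. k = 2.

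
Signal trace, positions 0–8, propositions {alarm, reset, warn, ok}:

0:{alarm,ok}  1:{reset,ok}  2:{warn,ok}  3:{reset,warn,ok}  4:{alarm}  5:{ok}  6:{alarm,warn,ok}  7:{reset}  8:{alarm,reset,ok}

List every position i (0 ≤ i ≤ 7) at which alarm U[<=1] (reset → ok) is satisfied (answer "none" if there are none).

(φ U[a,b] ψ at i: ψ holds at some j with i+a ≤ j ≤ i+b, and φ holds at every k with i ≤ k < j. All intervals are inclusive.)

Evaluate at each i in [0,7]:
  i=0: ✓ (rhs at j=0)
  i=1: ✓ (rhs at j=1)
  i=2: ✓ (rhs at j=2)
  i=3: ✓ (rhs at j=3)
  i=4: ✓ (rhs at j=4)
  i=5: ✓ (rhs at j=5)
  i=6: ✓ (rhs at j=6)
  i=7: ✗ (lhs fails at k=7 before rhs at j=8)

0, 1, 2, 3, 4, 5, 6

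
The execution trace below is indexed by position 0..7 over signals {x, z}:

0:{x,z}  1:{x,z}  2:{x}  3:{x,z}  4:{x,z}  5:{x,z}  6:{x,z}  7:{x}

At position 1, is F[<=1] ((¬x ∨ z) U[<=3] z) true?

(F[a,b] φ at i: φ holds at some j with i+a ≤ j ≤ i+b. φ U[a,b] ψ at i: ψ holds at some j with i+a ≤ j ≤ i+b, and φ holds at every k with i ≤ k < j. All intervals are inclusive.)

Check ((¬x ∨ z) U[<=3] z) at each j in [1,2]:
  j=1: holds
  j=2: fails
Found at j=1 → formula holds.

Yes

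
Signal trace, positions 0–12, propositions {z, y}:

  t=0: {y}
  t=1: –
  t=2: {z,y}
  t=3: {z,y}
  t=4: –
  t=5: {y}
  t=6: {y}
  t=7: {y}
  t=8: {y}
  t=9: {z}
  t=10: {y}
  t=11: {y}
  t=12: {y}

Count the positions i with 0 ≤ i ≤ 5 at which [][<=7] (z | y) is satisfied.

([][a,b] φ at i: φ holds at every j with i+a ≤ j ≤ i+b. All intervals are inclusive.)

1

Evaluate at each i in [0,5]:
  i=0: ✗ (fails at j=1)
  i=1: ✗ (fails at j=1)
  i=2: ✗ (fails at j=4)
  i=3: ✗ (fails at j=4)
  i=4: ✗ (fails at j=4)
  i=5: ✓ (all of [5,12])
Positions where it holds: {5} → 1.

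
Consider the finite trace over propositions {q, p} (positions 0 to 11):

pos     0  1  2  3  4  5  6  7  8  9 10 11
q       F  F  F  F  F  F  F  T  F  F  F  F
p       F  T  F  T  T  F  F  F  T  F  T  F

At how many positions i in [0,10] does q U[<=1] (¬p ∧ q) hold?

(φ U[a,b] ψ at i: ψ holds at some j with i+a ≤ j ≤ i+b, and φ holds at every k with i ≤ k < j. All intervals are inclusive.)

Evaluate at each i in [0,10]:
  i=0: ✗ (no rhs in [0,1])
  i=1: ✗ (no rhs in [1,2])
  i=2: ✗ (no rhs in [2,3])
  i=3: ✗ (no rhs in [3,4])
  i=4: ✗ (no rhs in [4,5])
  i=5: ✗ (no rhs in [5,6])
  i=6: ✗ (lhs fails at k=6 before rhs at j=7)
  i=7: ✓ (rhs at j=7)
  i=8: ✗ (no rhs in [8,9])
  i=9: ✗ (no rhs in [9,10])
  i=10: ✗ (no rhs in [10,11])
Positions where it holds: {7} → 1.

1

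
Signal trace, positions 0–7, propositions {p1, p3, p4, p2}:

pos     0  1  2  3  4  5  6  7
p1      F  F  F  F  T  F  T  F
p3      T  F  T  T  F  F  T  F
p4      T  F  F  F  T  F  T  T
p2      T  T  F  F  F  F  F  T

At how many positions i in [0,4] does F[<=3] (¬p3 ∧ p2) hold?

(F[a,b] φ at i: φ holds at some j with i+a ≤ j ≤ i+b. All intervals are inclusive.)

Evaluate at each i in [0,4]:
  i=0: ✓ (witness j=1)
  i=1: ✓ (witness j=1)
  i=2: ✗ (none in [2,5])
  i=3: ✗ (none in [3,6])
  i=4: ✓ (witness j=7)
Positions where it holds: {0, 1, 4} → 3.

3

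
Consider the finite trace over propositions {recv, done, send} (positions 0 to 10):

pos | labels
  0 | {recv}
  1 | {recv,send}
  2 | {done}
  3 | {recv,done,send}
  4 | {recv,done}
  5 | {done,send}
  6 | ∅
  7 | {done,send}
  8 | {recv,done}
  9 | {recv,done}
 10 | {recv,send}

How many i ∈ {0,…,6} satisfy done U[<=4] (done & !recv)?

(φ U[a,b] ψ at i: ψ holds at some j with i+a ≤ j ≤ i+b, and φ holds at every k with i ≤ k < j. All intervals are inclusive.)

Evaluate at each i in [0,6]:
  i=0: ✗ (lhs fails at k=0 before rhs at j=2)
  i=1: ✗ (lhs fails at k=1 before rhs at j=2)
  i=2: ✓ (rhs at j=2)
  i=3: ✓ (rhs at j=5; lhs holds on [3,4])
  i=4: ✓ (rhs at j=5; lhs holds on [4,4])
  i=5: ✓ (rhs at j=5)
  i=6: ✗ (lhs fails at k=6 before rhs at j=7)
Positions where it holds: {2, 3, 4, 5} → 4.

4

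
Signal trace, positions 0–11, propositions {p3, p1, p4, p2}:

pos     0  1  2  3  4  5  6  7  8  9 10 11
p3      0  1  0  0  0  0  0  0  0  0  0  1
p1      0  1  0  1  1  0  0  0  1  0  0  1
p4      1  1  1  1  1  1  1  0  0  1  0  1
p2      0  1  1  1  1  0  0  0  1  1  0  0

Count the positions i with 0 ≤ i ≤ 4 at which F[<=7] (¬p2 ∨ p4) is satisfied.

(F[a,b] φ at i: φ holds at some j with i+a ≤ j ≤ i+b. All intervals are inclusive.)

Evaluate at each i in [0,4]:
  i=0: ✓ (witness j=0)
  i=1: ✓ (witness j=1)
  i=2: ✓ (witness j=2)
  i=3: ✓ (witness j=3)
  i=4: ✓ (witness j=4)
Positions where it holds: {0, 1, 2, 3, 4} → 5.

5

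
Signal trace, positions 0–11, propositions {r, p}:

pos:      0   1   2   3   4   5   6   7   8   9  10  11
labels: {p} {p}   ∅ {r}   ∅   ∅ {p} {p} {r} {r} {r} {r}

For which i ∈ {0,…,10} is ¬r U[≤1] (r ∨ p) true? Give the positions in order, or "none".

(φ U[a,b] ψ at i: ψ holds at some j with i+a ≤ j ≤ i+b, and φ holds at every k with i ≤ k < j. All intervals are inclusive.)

Evaluate at each i in [0,10]:
  i=0: ✓ (rhs at j=0)
  i=1: ✓ (rhs at j=1)
  i=2: ✓ (rhs at j=3; lhs holds on [2,2])
  i=3: ✓ (rhs at j=3)
  i=4: ✗ (no rhs in [4,5])
  i=5: ✓ (rhs at j=6; lhs holds on [5,5])
  i=6: ✓ (rhs at j=6)
  i=7: ✓ (rhs at j=7)
  i=8: ✓ (rhs at j=8)
  i=9: ✓ (rhs at j=9)
  i=10: ✓ (rhs at j=10)

0, 1, 2, 3, 5, 6, 7, 8, 9, 10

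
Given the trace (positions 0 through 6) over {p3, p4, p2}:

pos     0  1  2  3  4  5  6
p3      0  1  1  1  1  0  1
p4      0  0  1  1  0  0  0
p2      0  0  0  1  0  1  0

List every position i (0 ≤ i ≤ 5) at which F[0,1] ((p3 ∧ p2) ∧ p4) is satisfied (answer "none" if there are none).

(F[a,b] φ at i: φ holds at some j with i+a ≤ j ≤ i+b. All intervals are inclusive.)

2, 3

Evaluate at each i in [0,5]:
  i=0: ✗ (none in [0,1])
  i=1: ✗ (none in [1,2])
  i=2: ✓ (witness j=3)
  i=3: ✓ (witness j=3)
  i=4: ✗ (none in [4,5])
  i=5: ✗ (none in [5,6])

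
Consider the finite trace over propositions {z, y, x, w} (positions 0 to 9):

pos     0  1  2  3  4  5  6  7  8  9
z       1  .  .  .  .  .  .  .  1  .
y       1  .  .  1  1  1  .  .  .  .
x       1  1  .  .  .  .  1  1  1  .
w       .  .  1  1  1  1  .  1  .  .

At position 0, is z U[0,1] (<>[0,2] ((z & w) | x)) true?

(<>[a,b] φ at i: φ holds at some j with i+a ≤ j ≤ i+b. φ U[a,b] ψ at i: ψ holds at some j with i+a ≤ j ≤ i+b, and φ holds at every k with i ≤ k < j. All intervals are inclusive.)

Need some j in [0,1] with <>[0,2] ((z & w) | x), and z at every k in [0,j-1].
  j=0: <>[0,2] ((z & w) | x) holds; no prefix to check → satisfied.

Holds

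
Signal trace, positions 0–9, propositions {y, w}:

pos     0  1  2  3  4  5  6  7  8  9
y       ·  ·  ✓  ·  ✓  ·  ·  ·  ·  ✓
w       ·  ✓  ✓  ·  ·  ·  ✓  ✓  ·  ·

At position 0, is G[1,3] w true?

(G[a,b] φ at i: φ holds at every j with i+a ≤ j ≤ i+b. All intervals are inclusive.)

Check w at every j in [1,3]:
  j=1: true
  j=2: true
  j=3: false
Fails at j=3 → formula fails.

No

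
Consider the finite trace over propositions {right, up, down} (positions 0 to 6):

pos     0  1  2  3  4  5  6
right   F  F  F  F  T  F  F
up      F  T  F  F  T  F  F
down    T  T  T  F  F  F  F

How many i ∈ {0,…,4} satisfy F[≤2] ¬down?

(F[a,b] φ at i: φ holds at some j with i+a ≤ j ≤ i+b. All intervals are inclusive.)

4

Evaluate at each i in [0,4]:
  i=0: ✗ (none in [0,2])
  i=1: ✓ (witness j=3)
  i=2: ✓ (witness j=3)
  i=3: ✓ (witness j=3)
  i=4: ✓ (witness j=4)
Positions where it holds: {1, 2, 3, 4} → 4.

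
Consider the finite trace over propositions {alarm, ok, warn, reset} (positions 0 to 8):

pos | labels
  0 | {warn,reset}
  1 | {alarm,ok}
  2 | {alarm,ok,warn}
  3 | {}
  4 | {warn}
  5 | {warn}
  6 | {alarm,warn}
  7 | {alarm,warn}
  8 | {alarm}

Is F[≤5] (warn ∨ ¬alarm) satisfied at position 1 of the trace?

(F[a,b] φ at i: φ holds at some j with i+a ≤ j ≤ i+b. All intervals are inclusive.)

Check (warn ∨ ¬alarm) at each j in [1,6]:
  j=1: false
  j=2: true
  j=3: true
  j=4: true
  j=5: true
  j=6: true
Found at j=2 → formula holds.

True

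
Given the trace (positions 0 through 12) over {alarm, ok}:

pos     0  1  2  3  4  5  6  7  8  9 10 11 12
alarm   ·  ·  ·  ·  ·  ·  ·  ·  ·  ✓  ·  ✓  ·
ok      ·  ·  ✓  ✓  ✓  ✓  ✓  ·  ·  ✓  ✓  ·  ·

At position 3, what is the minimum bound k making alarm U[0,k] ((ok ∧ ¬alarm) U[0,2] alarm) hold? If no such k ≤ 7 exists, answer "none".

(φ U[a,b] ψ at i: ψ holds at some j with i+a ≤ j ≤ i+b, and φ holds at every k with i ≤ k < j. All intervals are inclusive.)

Need earliest j ≥ 3 with ((ok ∧ ¬alarm) U[0,2] alarm), and alarm at every k in [3,j-1].
  j=3: rhs fails.
  j=4: rhs fails.
  j=5: rhs fails.
  j=6: rhs fails.
  j=7: rhs fails.
  j=8: rhs fails.
  j=9: rhs holds but lhs fails at k=3.
  j=10: rhs holds but lhs fails at k=3.
No witness within the range → none.

none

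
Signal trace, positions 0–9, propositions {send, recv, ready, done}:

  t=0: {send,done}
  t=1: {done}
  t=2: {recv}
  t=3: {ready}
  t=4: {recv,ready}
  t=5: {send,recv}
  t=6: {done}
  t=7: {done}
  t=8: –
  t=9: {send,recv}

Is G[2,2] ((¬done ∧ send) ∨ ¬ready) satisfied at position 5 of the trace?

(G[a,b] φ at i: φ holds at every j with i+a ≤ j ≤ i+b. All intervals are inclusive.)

True

Check ((¬done ∧ send) ∨ ¬ready) at every j in [7,7]:
  j=7: true
All positions satisfy it → formula holds.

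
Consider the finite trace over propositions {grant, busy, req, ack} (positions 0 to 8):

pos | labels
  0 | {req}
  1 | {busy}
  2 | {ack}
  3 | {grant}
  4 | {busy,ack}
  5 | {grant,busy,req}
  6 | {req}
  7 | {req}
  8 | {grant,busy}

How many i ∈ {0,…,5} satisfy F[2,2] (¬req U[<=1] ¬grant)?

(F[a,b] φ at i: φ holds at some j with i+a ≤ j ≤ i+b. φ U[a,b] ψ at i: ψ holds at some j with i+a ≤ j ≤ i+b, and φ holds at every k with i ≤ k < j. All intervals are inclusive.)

5

Evaluate at each i in [0,5]:
  i=0: ✓ (witness j=2)
  i=1: ✓ (witness j=3)
  i=2: ✓ (witness j=4)
  i=3: ✗ (none in [5,5])
  i=4: ✓ (witness j=6)
  i=5: ✓ (witness j=7)
Positions where it holds: {0, 1, 2, 4, 5} → 5.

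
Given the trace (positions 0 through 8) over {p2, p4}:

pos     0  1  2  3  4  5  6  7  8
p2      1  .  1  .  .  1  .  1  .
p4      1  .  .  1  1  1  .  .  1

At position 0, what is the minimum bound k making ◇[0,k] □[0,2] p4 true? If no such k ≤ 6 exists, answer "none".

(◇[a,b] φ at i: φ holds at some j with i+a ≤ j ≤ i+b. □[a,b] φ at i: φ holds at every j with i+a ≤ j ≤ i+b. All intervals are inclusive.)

3

Scan j = 0,1,… for □[0,2] p4:
  j=0: fails
  j=1: fails
  j=2: fails
  j=3: holds
First hit at j=3, so smallest k = 3-0 = 3.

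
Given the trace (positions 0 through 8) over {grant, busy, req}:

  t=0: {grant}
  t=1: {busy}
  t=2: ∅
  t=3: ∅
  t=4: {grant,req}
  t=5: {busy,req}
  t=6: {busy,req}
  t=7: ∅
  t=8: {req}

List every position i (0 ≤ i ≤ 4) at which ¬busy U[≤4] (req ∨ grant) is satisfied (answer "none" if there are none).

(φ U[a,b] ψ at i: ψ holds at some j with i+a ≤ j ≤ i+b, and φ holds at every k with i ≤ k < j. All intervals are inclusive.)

0, 2, 3, 4

Evaluate at each i in [0,4]:
  i=0: ✓ (rhs at j=0)
  i=1: ✗ (lhs fails at k=1 before rhs at j=4)
  i=2: ✓ (rhs at j=4; lhs holds on [2,3])
  i=3: ✓ (rhs at j=4; lhs holds on [3,3])
  i=4: ✓ (rhs at j=4)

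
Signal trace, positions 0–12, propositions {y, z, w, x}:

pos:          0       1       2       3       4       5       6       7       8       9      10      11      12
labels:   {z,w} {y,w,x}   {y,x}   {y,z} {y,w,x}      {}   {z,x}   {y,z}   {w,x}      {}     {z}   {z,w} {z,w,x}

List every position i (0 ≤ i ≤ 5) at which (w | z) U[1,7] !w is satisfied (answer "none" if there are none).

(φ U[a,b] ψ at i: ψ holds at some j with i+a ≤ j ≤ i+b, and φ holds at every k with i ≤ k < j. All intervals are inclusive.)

Evaluate at each i in [0,5]:
  i=0: ✓ (rhs at j=2; lhs holds on [0,1])
  i=1: ✓ (rhs at j=2; lhs holds on [1,1])
  i=2: ✗ (lhs fails at k=2 before rhs at j=3)
  i=3: ✓ (rhs at j=5; lhs holds on [3,4])
  i=4: ✓ (rhs at j=5; lhs holds on [4,4])
  i=5: ✗ (lhs fails at k=5 before rhs at j=6)

0, 1, 3, 4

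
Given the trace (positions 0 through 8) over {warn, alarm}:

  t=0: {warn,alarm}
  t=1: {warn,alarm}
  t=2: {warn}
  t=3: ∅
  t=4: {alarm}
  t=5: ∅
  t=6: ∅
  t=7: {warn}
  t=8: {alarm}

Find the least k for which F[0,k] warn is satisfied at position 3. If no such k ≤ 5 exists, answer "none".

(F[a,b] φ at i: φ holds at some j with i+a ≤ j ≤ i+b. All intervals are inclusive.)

4

Scan j = 3,4,… for warn:
  j=3: fails
  j=4: fails
  j=5: fails
  j=6: fails
  j=7: holds
First hit at j=7, so smallest k = 7-3 = 4.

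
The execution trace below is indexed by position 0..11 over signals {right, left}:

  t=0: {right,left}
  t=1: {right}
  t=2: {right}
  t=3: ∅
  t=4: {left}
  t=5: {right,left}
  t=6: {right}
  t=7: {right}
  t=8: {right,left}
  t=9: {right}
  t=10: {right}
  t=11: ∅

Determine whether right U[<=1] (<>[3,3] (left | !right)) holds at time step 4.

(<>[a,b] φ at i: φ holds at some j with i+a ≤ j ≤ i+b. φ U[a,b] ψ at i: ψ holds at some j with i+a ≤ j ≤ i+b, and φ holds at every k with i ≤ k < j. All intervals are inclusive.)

Need some j in [4,5] with <>[3,3] (left | !right), and right at every k in [4,j-1].
  j=4: <>[3,3] (left | !right) — fails (none in [7,7]).
  j=5: <>[3,3] (left | !right) holds, but right fails at k=4 → not this j.
No j in the window works → until fails.

Does not hold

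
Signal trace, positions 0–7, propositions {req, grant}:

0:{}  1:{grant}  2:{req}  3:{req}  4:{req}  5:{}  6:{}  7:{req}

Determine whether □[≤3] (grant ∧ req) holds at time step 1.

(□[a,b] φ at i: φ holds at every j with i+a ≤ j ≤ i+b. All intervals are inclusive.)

No

Check (grant ∧ req) at every j in [1,4]:
  j=1: false
  j=2: false
  j=3: false
  j=4: false
Fails at j=1 → formula fails.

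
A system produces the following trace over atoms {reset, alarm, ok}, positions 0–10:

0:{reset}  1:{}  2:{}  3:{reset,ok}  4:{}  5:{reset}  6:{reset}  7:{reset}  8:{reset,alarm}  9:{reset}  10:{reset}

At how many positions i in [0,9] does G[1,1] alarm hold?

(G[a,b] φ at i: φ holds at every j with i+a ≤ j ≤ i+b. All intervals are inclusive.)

Evaluate at each i in [0,9]:
  i=0: ✗ (fails at j=1)
  i=1: ✗ (fails at j=2)
  i=2: ✗ (fails at j=3)
  i=3: ✗ (fails at j=4)
  i=4: ✗ (fails at j=5)
  i=5: ✗ (fails at j=6)
  i=6: ✗ (fails at j=7)
  i=7: ✓ (all of [8,8])
  i=8: ✗ (fails at j=9)
  i=9: ✗ (fails at j=10)
Positions where it holds: {7} → 1.

1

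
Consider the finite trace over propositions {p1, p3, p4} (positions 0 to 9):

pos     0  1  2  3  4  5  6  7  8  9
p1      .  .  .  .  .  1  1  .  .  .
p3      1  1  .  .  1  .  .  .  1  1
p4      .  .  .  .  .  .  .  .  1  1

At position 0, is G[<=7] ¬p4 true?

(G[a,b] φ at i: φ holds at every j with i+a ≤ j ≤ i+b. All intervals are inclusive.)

Holds

Check ¬p4 at every j in [0,7]:
  j=0: true
  j=1: true
  j=2: true
  j=3: true
  j=4: true
  j=5: true
  j=6: true
  j=7: true
All positions satisfy it → formula holds.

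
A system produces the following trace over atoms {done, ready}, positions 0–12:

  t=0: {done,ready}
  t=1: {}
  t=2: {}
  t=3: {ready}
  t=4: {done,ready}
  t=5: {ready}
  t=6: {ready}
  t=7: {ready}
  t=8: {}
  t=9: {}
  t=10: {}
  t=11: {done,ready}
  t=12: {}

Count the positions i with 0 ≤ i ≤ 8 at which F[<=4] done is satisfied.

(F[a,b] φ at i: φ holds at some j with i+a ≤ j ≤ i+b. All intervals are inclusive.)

7

Evaluate at each i in [0,8]:
  i=0: ✓ (witness j=0)
  i=1: ✓ (witness j=4)
  i=2: ✓ (witness j=4)
  i=3: ✓ (witness j=4)
  i=4: ✓ (witness j=4)
  i=5: ✗ (none in [5,9])
  i=6: ✗ (none in [6,10])
  i=7: ✓ (witness j=11)
  i=8: ✓ (witness j=11)
Positions where it holds: {0, 1, 2, 3, 4, 7, 8} → 7.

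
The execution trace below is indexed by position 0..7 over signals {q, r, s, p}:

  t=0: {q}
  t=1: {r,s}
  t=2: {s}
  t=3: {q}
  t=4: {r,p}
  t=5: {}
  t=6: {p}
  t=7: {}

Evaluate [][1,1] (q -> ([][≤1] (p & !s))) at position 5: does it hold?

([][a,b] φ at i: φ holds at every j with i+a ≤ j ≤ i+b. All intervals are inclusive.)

Yes

Check (q -> ([][≤1] (p & !s))) at every j in [6,6]:
  j=6: antecedent false → ✓
All positions satisfy it → formula holds.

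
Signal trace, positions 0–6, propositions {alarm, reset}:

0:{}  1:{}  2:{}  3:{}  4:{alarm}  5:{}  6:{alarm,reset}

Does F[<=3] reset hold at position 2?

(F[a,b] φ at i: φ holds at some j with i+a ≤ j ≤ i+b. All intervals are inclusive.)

Check reset at each j in [2,5]:
  j=2: false
  j=3: false
  j=4: false
  j=5: false
No position in the window satisfies it → formula fails.

False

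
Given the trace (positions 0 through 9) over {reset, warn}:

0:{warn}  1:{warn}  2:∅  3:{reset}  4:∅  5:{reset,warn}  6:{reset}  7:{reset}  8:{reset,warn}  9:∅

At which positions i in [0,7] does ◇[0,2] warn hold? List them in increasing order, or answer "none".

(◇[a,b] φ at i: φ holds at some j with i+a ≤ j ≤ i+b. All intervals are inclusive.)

0, 1, 3, 4, 5, 6, 7

Evaluate at each i in [0,7]:
  i=0: ✓ (witness j=0)
  i=1: ✓ (witness j=1)
  i=2: ✗ (none in [2,4])
  i=3: ✓ (witness j=5)
  i=4: ✓ (witness j=5)
  i=5: ✓ (witness j=5)
  i=6: ✓ (witness j=8)
  i=7: ✓ (witness j=8)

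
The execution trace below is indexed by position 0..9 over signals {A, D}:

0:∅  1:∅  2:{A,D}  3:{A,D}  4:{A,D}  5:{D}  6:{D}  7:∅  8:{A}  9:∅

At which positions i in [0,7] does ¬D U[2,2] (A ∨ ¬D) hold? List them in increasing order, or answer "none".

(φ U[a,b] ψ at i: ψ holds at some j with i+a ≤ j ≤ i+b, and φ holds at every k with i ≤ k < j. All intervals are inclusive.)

0, 7

Evaluate at each i in [0,7]:
  i=0: ✓ (rhs at j=2; lhs holds on [0,1])
  i=1: ✗ (lhs fails at k=2 before rhs at j=3)
  i=2: ✗ (lhs fails at k=2 before rhs at j=4)
  i=3: ✗ (no rhs in [5,5])
  i=4: ✗ (no rhs in [6,6])
  i=5: ✗ (lhs fails at k=5 before rhs at j=7)
  i=6: ✗ (lhs fails at k=6 before rhs at j=8)
  i=7: ✓ (rhs at j=9; lhs holds on [7,8])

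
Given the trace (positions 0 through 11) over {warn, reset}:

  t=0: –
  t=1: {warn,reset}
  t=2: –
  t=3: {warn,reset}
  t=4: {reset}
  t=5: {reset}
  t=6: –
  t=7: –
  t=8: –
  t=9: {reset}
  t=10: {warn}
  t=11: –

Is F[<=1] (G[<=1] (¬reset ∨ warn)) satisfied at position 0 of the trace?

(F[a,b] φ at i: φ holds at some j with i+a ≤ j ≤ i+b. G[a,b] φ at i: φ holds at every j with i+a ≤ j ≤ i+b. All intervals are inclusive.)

Holds

Check G[<=1] (¬reset ∨ warn) at each j in [0,1]:
  j=0: holds on [0,1]
  j=1: holds on [1,2]
Found at j=0 → formula holds.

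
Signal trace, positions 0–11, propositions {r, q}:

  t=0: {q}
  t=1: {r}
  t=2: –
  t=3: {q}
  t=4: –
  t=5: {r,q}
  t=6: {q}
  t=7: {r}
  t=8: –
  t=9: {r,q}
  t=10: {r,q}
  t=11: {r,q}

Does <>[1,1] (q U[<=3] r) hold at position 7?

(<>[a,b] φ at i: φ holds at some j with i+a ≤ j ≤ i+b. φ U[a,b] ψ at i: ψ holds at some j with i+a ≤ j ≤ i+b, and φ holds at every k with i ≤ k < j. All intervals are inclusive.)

Does not hold

Check (q U[<=3] r) at each j in [8,8]:
  j=8: fails
No position in the window satisfies it → formula fails.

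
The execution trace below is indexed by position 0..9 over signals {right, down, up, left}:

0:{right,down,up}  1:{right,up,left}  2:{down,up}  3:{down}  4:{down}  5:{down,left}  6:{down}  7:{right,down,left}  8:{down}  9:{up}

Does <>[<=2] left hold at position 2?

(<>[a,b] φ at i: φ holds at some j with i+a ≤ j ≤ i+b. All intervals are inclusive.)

Check left at each j in [2,4]:
  j=2: false
  j=3: false
  j=4: false
No position in the window satisfies it → formula fails.

No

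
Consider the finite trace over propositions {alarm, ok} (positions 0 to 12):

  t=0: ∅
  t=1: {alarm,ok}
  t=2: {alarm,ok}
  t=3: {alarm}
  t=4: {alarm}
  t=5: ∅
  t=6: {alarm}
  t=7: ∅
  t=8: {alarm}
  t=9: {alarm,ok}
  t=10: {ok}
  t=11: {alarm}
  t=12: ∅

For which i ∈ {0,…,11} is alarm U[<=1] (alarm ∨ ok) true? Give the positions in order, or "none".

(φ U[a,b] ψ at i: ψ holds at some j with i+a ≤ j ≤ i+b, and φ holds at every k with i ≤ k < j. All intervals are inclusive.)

1, 2, 3, 4, 6, 8, 9, 10, 11

Evaluate at each i in [0,11]:
  i=0: ✗ (lhs fails at k=0 before rhs at j=1)
  i=1: ✓ (rhs at j=1)
  i=2: ✓ (rhs at j=2)
  i=3: ✓ (rhs at j=3)
  i=4: ✓ (rhs at j=4)
  i=5: ✗ (lhs fails at k=5 before rhs at j=6)
  i=6: ✓ (rhs at j=6)
  i=7: ✗ (lhs fails at k=7 before rhs at j=8)
  i=8: ✓ (rhs at j=8)
  i=9: ✓ (rhs at j=9)
  i=10: ✓ (rhs at j=10)
  i=11: ✓ (rhs at j=11)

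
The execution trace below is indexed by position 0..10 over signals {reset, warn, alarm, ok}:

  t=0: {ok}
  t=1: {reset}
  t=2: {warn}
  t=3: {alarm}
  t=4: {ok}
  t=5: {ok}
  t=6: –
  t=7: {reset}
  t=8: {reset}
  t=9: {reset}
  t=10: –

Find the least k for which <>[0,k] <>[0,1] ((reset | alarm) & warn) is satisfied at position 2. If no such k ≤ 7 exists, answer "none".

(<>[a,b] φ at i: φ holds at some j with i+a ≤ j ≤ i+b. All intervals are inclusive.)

Scan j = 2,3,… for <>[0,1] ((reset | alarm) & warn):
  j=2: fails
  j=3: fails
  j=4: fails
  j=5: fails
  j=6: fails
  j=7: fails
  j=8: fails
  j=9: fails
No j in [2,9] satisfies it → none.

none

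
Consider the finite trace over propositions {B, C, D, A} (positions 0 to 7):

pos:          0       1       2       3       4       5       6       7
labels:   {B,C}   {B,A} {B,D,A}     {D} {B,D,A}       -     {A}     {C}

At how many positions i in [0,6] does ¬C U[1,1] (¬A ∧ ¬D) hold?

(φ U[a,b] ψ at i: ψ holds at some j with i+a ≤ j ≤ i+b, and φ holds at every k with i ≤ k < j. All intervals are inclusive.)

Evaluate at each i in [0,6]:
  i=0: ✗ (no rhs in [1,1])
  i=1: ✗ (no rhs in [2,2])
  i=2: ✗ (no rhs in [3,3])
  i=3: ✗ (no rhs in [4,4])
  i=4: ✓ (rhs at j=5; lhs holds on [4,4])
  i=5: ✗ (no rhs in [6,6])
  i=6: ✓ (rhs at j=7; lhs holds on [6,6])
Positions where it holds: {4, 6} → 2.

2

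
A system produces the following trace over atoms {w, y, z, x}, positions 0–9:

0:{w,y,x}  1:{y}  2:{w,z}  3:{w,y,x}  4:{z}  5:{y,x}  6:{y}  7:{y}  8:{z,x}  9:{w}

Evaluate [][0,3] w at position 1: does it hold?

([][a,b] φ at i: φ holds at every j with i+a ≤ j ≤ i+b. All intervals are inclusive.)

Check w at every j in [1,4]:
  j=1: false
  j=2: true
  j=3: true
  j=4: false
Fails at j=1 → formula fails.

False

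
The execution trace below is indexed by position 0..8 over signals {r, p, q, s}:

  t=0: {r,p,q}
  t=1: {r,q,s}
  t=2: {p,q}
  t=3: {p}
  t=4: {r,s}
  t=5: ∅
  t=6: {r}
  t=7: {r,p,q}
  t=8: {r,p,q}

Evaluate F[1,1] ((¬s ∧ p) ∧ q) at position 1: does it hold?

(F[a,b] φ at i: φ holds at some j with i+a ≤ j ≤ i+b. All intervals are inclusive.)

Check ((¬s ∧ p) ∧ q) at each j in [2,2]:
  j=2: true
Found at j=2 → formula holds.

True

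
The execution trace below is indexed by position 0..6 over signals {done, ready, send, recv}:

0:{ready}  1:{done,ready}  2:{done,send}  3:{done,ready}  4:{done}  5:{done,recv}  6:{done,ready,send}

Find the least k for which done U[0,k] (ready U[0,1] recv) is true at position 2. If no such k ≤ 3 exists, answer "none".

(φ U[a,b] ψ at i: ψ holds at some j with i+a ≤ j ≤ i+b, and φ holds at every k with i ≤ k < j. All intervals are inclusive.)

3

Need earliest j ≥ 2 with (ready U[0,1] recv), and done at every k in [2,j-1].
  j=2: rhs fails.
  j=3: rhs fails.
  j=4: rhs fails.
  j=5: rhs holds; lhs holds on [2,4]. k = 3.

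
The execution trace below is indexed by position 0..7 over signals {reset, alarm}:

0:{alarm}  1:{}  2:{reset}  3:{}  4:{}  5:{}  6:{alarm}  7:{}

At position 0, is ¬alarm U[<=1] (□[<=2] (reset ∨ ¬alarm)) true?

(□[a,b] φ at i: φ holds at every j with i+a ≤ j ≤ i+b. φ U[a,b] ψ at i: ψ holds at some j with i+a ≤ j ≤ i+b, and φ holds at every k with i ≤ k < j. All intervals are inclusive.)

Does not hold

Need some j in [0,1] with □[<=2] (reset ∨ ¬alarm), and ¬alarm at every k in [0,j-1].
  j=0: □[<=2] (reset ∨ ¬alarm) — fails at 0.
  j=1: □[<=2] (reset ∨ ¬alarm) holds, but ¬alarm fails at k=0 → not this j.
No j in the window works → until fails.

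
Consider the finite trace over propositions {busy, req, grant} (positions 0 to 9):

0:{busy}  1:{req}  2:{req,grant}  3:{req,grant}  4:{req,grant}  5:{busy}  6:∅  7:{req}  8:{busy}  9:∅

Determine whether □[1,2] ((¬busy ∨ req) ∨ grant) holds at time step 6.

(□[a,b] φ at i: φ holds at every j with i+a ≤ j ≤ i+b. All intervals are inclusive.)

Check ((¬busy ∨ req) ∨ grant) at every j in [7,8]:
  j=7: true
  j=8: false
Fails at j=8 → formula fails.

No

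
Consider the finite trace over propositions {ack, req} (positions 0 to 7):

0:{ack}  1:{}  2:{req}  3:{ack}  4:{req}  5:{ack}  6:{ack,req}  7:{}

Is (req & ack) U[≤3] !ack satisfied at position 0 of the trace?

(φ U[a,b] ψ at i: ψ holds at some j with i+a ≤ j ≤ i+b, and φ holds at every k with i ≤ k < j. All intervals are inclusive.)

No

Need some j in [0,3] with !ack, and (req & ack) at every k in [0,j-1].
  j=0: !ack false.
  j=1: !ack holds, but (req & ack) fails at k=0 → not this j.
  j=2: !ack holds, but (req & ack) fails at k=0 → not this j.
  j=3: !ack false.
No j in the window works → until fails.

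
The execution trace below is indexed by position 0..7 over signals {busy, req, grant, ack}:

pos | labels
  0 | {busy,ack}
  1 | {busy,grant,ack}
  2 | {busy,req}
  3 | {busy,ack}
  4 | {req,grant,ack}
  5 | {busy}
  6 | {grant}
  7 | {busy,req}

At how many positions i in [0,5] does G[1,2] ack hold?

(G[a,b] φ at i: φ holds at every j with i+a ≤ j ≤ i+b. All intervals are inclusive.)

Evaluate at each i in [0,5]:
  i=0: ✗ (fails at j=2)
  i=1: ✗ (fails at j=2)
  i=2: ✓ (all of [3,4])
  i=3: ✗ (fails at j=5)
  i=4: ✗ (fails at j=5)
  i=5: ✗ (fails at j=6)
Positions where it holds: {2} → 1.

1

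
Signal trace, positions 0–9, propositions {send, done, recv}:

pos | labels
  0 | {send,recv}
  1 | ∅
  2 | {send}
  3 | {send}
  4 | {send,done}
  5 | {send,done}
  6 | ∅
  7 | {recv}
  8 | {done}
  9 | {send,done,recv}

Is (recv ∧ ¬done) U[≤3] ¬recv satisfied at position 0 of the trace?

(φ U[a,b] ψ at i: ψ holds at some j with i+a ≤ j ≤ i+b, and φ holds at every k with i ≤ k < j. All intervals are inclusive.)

Holds

Need some j in [0,3] with ¬recv, and (recv ∧ ¬done) at every k in [0,j-1].
  j=0: ¬recv false.
  j=1: ¬recv holds; (recv ∧ ¬done) holds at every k in [0,0] → satisfied.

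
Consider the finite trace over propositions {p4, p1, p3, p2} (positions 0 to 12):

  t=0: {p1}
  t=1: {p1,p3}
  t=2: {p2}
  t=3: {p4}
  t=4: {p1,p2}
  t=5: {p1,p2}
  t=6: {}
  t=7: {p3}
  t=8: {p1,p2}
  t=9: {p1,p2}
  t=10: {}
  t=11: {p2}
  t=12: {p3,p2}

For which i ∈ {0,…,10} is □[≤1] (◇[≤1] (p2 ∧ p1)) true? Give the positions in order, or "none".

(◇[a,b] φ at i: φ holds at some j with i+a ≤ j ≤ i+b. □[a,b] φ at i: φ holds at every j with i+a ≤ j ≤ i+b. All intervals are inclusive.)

3, 4, 7, 8

Evaluate at each i in [0,10]:
  i=0: ✗ (fails at j=0)
  i=1: ✗ (fails at j=1)
  i=2: ✗ (fails at j=2)
  i=3: ✓ (all of [3,4])
  i=4: ✓ (all of [4,5])
  i=5: ✗ (fails at j=6)
  i=6: ✗ (fails at j=6)
  i=7: ✓ (all of [7,8])
  i=8: ✓ (all of [8,9])
  i=9: ✗ (fails at j=10)
  i=10: ✗ (fails at j=10)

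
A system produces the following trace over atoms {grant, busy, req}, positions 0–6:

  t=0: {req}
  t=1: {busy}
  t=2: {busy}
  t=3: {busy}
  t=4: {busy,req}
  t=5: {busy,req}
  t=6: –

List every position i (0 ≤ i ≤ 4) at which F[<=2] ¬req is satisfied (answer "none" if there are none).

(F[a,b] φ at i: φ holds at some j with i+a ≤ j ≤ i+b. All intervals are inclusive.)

Evaluate at each i in [0,4]:
  i=0: ✓ (witness j=1)
  i=1: ✓ (witness j=1)
  i=2: ✓ (witness j=2)
  i=3: ✓ (witness j=3)
  i=4: ✓ (witness j=6)

0, 1, 2, 3, 4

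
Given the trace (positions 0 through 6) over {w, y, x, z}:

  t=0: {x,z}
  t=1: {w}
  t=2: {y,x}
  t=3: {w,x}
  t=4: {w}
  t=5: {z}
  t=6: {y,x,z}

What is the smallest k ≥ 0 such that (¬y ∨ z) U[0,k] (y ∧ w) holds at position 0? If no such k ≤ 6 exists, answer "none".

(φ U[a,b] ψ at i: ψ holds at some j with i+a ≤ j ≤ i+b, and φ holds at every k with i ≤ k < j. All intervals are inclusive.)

none

Need earliest j ≥ 0 with (y ∧ w), and (¬y ∨ z) at every k in [0,j-1].
  j=0: rhs fails.
  j=1: rhs fails.
  j=2: rhs fails.
  j=3: rhs fails.
  j=4: rhs fails.
  j=5: rhs fails.
  j=6: rhs fails.
No witness within the range → none.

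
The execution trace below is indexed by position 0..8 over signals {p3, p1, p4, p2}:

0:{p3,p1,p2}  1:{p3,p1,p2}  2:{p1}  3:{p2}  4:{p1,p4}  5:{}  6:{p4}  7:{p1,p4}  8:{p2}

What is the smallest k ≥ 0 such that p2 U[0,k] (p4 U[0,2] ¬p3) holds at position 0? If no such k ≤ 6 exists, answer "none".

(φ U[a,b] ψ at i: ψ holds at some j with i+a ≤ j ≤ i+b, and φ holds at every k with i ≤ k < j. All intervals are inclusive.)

2

Need earliest j ≥ 0 with (p4 U[0,2] ¬p3), and p2 at every k in [0,j-1].
  j=0: rhs fails.
  j=1: rhs fails.
  j=2: rhs holds; lhs holds on [0,1]. k = 2.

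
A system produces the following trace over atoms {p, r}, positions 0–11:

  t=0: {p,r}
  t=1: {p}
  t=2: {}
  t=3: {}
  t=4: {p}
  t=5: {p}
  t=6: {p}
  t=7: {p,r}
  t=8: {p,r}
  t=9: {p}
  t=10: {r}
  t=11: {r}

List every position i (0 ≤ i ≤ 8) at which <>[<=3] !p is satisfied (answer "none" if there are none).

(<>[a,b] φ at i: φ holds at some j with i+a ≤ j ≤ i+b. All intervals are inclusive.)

Evaluate at each i in [0,8]:
  i=0: ✓ (witness j=2)
  i=1: ✓ (witness j=2)
  i=2: ✓ (witness j=2)
  i=3: ✓ (witness j=3)
  i=4: ✗ (none in [4,7])
  i=5: ✗ (none in [5,8])
  i=6: ✗ (none in [6,9])
  i=7: ✓ (witness j=10)
  i=8: ✓ (witness j=10)

0, 1, 2, 3, 7, 8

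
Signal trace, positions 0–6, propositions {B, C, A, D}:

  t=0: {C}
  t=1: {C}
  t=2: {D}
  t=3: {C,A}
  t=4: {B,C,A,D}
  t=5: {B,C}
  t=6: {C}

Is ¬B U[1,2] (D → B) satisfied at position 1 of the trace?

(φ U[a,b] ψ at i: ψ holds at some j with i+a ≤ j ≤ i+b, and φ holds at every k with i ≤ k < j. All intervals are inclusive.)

True

Need some j in [2,3] with (D → B), and ¬B at every k in [1,j-1].
  j=2: (D → B) false.
  j=3: (D → B) holds; ¬B holds at every k in [1,2] → satisfied.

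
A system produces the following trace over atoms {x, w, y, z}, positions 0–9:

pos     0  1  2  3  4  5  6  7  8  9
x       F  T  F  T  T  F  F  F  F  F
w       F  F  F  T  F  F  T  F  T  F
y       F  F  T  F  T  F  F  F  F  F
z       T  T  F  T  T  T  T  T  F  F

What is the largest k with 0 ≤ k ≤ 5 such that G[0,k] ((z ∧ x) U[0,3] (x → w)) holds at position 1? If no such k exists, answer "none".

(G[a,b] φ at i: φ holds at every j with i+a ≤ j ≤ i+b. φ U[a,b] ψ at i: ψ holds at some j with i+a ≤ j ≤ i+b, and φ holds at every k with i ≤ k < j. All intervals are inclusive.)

((z ∧ x) U[0,3] (x → w)) must hold from j=1 onward; find where it first fails.
  j=1: holds
  j=2: holds
  j=3: holds
  j=4: holds
  j=5: holds
  j=6: holds
Holds through j=6; largest k = 5.

5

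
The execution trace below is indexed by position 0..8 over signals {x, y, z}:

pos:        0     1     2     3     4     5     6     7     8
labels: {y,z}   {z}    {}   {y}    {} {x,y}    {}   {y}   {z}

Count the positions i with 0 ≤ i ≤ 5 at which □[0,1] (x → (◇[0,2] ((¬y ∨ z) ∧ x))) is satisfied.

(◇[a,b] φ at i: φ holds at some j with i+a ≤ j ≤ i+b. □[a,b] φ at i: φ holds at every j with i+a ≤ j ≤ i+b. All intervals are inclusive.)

Evaluate at each i in [0,5]:
  i=0: ✓ (all of [0,1])
  i=1: ✓ (all of [1,2])
  i=2: ✓ (all of [2,3])
  i=3: ✓ (all of [3,4])
  i=4: ✗ (fails at j=5)
  i=5: ✗ (fails at j=5)
Positions where it holds: {0, 1, 2, 3} → 4.

4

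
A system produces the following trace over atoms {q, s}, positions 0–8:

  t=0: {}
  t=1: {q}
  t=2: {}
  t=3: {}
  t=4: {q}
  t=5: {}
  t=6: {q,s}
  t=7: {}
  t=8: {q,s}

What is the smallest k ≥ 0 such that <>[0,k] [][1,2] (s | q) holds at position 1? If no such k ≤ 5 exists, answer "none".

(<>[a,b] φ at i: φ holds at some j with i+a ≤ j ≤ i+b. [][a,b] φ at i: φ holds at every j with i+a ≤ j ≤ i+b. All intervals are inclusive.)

Scan j = 1,2,… for [][1,2] (s | q):
  j=1: fails
  j=2: fails
  j=3: fails
  j=4: fails
  j=5: fails
  j=6: fails
No j in [1,6] satisfies it → none.

none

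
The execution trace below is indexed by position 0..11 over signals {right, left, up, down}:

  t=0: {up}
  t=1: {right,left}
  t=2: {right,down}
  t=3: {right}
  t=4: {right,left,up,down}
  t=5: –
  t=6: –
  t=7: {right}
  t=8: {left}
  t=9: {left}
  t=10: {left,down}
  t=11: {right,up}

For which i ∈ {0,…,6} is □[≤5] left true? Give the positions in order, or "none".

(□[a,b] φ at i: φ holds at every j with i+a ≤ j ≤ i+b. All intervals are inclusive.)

Evaluate at each i in [0,6]:
  i=0: ✗ (fails at j=0)
  i=1: ✗ (fails at j=2)
  i=2: ✗ (fails at j=2)
  i=3: ✗ (fails at j=3)
  i=4: ✗ (fails at j=5)
  i=5: ✗ (fails at j=5)
  i=6: ✗ (fails at j=6)

none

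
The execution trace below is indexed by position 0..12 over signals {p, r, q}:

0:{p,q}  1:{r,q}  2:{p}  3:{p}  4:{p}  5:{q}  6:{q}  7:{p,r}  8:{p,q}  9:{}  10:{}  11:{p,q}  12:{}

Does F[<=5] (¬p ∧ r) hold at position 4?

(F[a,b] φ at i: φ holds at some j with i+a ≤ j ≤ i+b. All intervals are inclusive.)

False

Check (¬p ∧ r) at each j in [4,9]:
  j=4: false
  j=5: false
  j=6: false
  j=7: false
  j=8: false
  j=9: false
No position in the window satisfies it → formula fails.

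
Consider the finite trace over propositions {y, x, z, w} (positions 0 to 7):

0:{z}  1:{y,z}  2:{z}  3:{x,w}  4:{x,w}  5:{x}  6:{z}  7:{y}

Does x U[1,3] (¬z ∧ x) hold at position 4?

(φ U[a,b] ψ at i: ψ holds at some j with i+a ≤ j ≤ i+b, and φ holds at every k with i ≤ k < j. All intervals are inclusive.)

Holds

Need some j in [5,7] with (¬z ∧ x), and x at every k in [4,j-1].
  j=5: (¬z ∧ x) holds; x holds at every k in [4,4] → satisfied.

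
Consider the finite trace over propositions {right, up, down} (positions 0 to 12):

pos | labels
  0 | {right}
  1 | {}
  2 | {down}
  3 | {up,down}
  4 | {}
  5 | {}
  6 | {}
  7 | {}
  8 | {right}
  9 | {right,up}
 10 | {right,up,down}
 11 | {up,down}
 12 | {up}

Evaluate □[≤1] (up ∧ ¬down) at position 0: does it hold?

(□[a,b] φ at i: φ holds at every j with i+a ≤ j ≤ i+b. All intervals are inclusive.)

No

Check (up ∧ ¬down) at every j in [0,1]:
  j=0: false
  j=1: false
Fails at j=0 → formula fails.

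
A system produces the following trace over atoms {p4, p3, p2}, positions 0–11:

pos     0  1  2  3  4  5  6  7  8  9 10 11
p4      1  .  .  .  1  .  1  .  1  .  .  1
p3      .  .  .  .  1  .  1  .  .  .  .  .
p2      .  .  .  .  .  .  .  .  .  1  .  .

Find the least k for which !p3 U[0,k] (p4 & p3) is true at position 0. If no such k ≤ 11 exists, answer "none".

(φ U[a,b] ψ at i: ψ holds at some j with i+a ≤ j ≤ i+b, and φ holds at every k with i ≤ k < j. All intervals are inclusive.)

Need earliest j ≥ 0 with (p4 & p3), and !p3 at every k in [0,j-1].
  j=0: rhs fails.
  j=1: rhs fails.
  j=2: rhs fails.
  j=3: rhs fails.
  j=4: rhs holds; lhs holds on [0,3]. k = 4.

4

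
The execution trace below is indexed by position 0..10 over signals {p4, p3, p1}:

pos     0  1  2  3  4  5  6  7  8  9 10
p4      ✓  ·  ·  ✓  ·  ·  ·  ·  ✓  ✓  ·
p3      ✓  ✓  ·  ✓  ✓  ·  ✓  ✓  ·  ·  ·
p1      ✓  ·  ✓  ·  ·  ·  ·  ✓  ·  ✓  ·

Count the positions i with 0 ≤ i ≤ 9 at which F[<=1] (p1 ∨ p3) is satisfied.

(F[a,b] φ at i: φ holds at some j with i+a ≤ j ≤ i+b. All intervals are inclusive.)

10

Evaluate at each i in [0,9]:
  i=0: ✓ (witness j=0)
  i=1: ✓ (witness j=1)
  i=2: ✓ (witness j=2)
  i=3: ✓ (witness j=3)
  i=4: ✓ (witness j=4)
  i=5: ✓ (witness j=6)
  i=6: ✓ (witness j=6)
  i=7: ✓ (witness j=7)
  i=8: ✓ (witness j=9)
  i=9: ✓ (witness j=9)
Positions where it holds: {0, 1, 2, 3, 4, 5, 6, 7, 8, 9} → 10.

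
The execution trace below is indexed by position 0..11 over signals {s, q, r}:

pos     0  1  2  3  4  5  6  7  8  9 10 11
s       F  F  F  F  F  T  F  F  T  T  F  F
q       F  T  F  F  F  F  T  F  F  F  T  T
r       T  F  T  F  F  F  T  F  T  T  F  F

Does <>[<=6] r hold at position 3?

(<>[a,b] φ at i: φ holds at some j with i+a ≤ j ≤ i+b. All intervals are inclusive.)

Check r at each j in [3,9]:
  j=3: false
  j=4: false
  j=5: false
  j=6: true
  j=7: false
  j=8: true
  j=9: true
Found at j=6 → formula holds.

Holds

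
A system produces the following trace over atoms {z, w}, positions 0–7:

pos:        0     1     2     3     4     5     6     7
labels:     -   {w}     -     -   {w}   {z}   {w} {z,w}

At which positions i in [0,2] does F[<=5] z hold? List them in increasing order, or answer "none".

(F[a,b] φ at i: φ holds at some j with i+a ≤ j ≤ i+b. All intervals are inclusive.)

Evaluate at each i in [0,2]:
  i=0: ✓ (witness j=5)
  i=1: ✓ (witness j=5)
  i=2: ✓ (witness j=5)

0, 1, 2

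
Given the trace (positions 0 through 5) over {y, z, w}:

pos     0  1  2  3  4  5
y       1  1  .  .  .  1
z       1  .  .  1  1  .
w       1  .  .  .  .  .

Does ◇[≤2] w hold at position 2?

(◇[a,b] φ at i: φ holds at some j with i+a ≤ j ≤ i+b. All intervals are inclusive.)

False

Check w at each j in [2,4]:
  j=2: false
  j=3: false
  j=4: false
No position in the window satisfies it → formula fails.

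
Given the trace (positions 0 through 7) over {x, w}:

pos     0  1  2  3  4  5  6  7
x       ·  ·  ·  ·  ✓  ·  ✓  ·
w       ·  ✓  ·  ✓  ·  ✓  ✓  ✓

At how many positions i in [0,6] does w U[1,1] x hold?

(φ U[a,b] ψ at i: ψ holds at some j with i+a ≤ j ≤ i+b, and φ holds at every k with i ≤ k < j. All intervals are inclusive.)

Evaluate at each i in [0,6]:
  i=0: ✗ (no rhs in [1,1])
  i=1: ✗ (no rhs in [2,2])
  i=2: ✗ (no rhs in [3,3])
  i=3: ✓ (rhs at j=4; lhs holds on [3,3])
  i=4: ✗ (no rhs in [5,5])
  i=5: ✓ (rhs at j=6; lhs holds on [5,5])
  i=6: ✗ (no rhs in [7,7])
Positions where it holds: {3, 5} → 2.

2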